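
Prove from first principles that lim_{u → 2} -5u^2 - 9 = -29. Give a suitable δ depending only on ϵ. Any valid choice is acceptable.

δ = min(2, ϵ/30)

Suppose ϵ > 0. We want δ > 0 such that 0 < |u − 2| < δ implies |(-5u^2 - 9) + 29| < ϵ.
(-5u^2 - 9) + 29 = -5u^2 + 20 = (u − 2)(-5u - 10).
So |(-5u^2 - 9) + 29| = |u − 2|·|-5u - 10|.
Require δ ≤ 2. Then |u − 2| < 2 gives |u| < 4, and by the triangle inequality |-5u - 10| ≤ 5·4 + 10 = 30.
Hence |(-5u^2 - 9) + 29| ≤ 30|u − 2| < ϵ provided |u − 2| < ϵ/30.
Choosing δ = min(2, ϵ/30) ensures both conditions, hence |(-5u^2 - 9) + 29| < ϵ.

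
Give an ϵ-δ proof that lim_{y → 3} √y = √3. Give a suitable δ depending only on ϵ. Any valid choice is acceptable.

Fix ϵ > 0. We want δ > 0 such that 0 < |y − 3| < δ implies |√y − √3| < ϵ.
Rationalise: √y − √3 = (y − 3)/(√y + √3), so |√y − √3| = |y − 3|/(√y + √3).
Restrict δ ≤ 3 so that |y − 3| < 3 forces y > 0, and then √y + √3 > √3.
Hence |√y − √3| < |y − 3|/√3, which is < ϵ once |y − 3| < √3·ϵ.
Take δ = min(3, √3·ϵ). If 0 < |y − 3| < δ then y > 0 and |√y − √3| < |y − 3|/√3 < ϵ.

δ = min(3, √3·ϵ)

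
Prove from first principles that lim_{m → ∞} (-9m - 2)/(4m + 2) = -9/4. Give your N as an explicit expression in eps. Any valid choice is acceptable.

N = (5/8)/eps

Suppose eps > 0. For m ≥ 1, |(-9m - 2)/(4m + 2) + 9/4| = |10|/(4(4m + 2)) = 10/(4(4m + 2)).
Since 4m + 2 ≥ 4m for m ≥ 1, this is ≤ 10/(4·4m) = (5/8)/m.
So |(-9m - 2)/(4m + 2) + 9/4| < eps whenever m > (5/8)/eps.
Take N = (5/8)/eps. If m > N then |(-9m - 2)/(4m + 2) + 9/4| ≤ (5/8)/m < eps.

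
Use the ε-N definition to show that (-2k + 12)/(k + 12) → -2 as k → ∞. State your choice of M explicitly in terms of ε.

Let ε > 0 be given. For k ≥ 1, |(-2k + 12)/(k + 12) + 2| = |36|/((k + 12)) = 36/((k + 12)).
Since k + 12 ≥ k for k ≥ 1, this is ≤ 36/(k) = 36/k.
So |(-2k + 12)/(k + 12) + 2| < ε whenever k > 36/ε.
Take M = 36/ε. If k > M then |(-2k + 12)/(k + 12) + 2| ≤ 36/k < ε.

M = 36/ε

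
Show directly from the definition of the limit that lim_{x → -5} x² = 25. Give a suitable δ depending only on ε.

Let ε > 0. We seek δ > 0 with 0 < |x + 5| < δ ⇒ |x² − 25| < ε.
Factor: x² − 25 = (x + 5)(x - 5), so |x² − 25| = |x + 5|·|x - 5|.
Restrict δ ≤ 1. Then |x + 5| < 1 gives |x| < 6, so by the triangle inequality |x - 5| ≤ 6 + 5 = 11.
Hence |x² − 25| ≤ 11|x + 5|, which is < ε once |x + 5| < ε/11.
Take δ = min(1, ε/11). If 0 < |x + 5| < δ then both bounds hold and |x² − 25| ≤ 11|x + 5| < 11·(ε/11) = ε.

δ = min(1, ε/11)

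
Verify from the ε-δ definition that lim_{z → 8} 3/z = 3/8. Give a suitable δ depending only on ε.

δ = min(4, (32/3)ε)

Let ε > 0. We seek δ > 0 such that 0 < |z − 8| < δ implies |3/z − (3/8)| < ε.
|3/z − (3/8)| = 3·|8 − z|/(8·|z|) = 3|z − 8|/(8|z|).
Restrict δ ≤ 4. Then |z − 8| < 4 gives |z| > 4, so 8|z| > 32.
Then |3/z − (3/8)| < 3|z − 8|/32, which is < ε when |z − 8| < (32/3)ε.
Take δ = min(4, (32/3)ε). Then 0 < |z − 8| < δ gives both |z − 8| < 4 and |z − 8| < (32/3)ε, so |3/z − (3/8)| < ε.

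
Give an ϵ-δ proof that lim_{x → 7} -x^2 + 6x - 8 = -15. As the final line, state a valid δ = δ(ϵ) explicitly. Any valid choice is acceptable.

δ = min(1, ϵ/9)

Let ϵ > 0. We want δ > 0 such that 0 < |x − 7| < δ implies |(-x^2 + 6x - 8) + 15| < ϵ.
(-x^2 + 6x - 8) + 15 = -x^2 + 6x + 7 = (x − 7)(-x - 1).
So |(-x^2 + 6x - 8) + 15| = |x − 7|·|-x - 1|.
Assume first that |x − 7| < 1, so |x| < 8. Then |-x - 1| ≤ 8 + 1 = 9.
Hence |(-x^2 + 6x - 8) + 15| ≤ 9|x − 7| < ϵ provided |x − 7| < ϵ/9.
Choosing δ = min(1, ϵ/9) ensures both conditions, hence |(-x^2 + 6x - 8) + 15| < ϵ.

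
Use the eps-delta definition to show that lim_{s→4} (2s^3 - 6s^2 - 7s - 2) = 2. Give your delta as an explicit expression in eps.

Fix eps > 0. We want delta > 0 such that 0 < |s − 4| < delta implies |(2s^3 - 6s^2 - 7s - 2) − 2| < eps.
(2s^3 - 6s^2 - 7s - 2) − 2 = 2s^3 - 6s^2 - 7s - 4 = (s − 4)(2s^2 + 2s + 1).
So |(2s^3 - 6s^2 - 7s - 2) − 2| = |s − 4|·|2s^2 + 2s + 1|.
Assume first that |s − 4| < 2, so |s| < 6. Then |2s^2 + 2s + 1| ≤ 2·6^2 + 2·6 + 1 = 85.
Hence |(2s^3 - 6s^2 - 7s - 2) − 2| ≤ 85|s − 4| < eps provided |s − 4| < eps/85.
Choosing delta = min(2, eps/85) ensures both conditions, hence |(2s^3 - 6s^2 - 7s - 2) − 2| < eps.

delta = min(2, eps/85)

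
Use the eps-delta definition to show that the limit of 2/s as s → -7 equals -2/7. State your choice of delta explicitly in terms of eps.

Let eps > 0. We seek delta > 0 such that 0 < |s + 7| < delta implies |2/s + 2/7| < eps.
|2/s + 2/7| = 2·|-7 − s|/(7·|s|) = 2|s + 7|/(7|s|).
Restrict delta ≤ 7/2. Then |s + 7| < 7/2 gives |s| > 7/2, so 7|s| > 49/2.
Then |2/s + 2/7| < 2|s + 7|/(49/2), which is < eps when |s + 7| < (49/4)eps.
Take delta = min(7/2, (49/4)eps). Then 0 < |s + 7| < delta gives both |s + 7| < 7/2 and |s + 7| < (49/4)eps, so |2/s + 2/7| < eps.

delta = min(7/2, (49/4)eps)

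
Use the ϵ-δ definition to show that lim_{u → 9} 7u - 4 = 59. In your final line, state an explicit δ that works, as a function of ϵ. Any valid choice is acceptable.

δ = ϵ/7

Let ϵ > 0. We need δ > 0 so that 0 < |u − 9| < δ implies |(7u - 4) − 59| < ϵ.
|(7u - 4) − 59| = |7u - 63| = 7|u − 9|.
Thus it suffices that |u − 9| < ϵ/7.
Choosing δ = ϵ/7 gives |(7u - 4) − 59| = 7|u − 9| < ϵ whenever |u − 9| < δ.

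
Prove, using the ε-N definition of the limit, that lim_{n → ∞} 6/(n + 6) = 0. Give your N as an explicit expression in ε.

Suppose ε > 0. For n ≥ 1, |6/(n + 6) − 0| = 6/(n + 6) ≤ 6/n.
We need 6/n < ε, i.e. n > 6/ε.
Take N = 6/ε. If n > N then |6/(n + 6)| ≤ 6/n < ε.

N = 6/ε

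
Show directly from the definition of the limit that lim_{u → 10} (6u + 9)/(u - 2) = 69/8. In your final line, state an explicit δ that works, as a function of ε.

δ = min(4, (32/21)ε)

Fix ε > 0. We want δ > 0 with 0 < |u − 10| < δ ⇒ |(6u + 9)/(u - 2) − (69/8)| < ε.
Combining over a common denominator, (6u + 9)/(u - 2) − (69/8) = [(6u + 9)·8 − 69·(u - 2)] / [8·(u - 2)] = -21(u − 10) / (8(u - 2)).
So |(6u + 9)/(u - 2) − (69/8)| = 21|u − 10| / (8·|u − 2|).
Restrict δ ≤ 4. Then |u − 10| < 4 gives |u − 2| = |(u − 10) + 8| ≥ 8 − 4 = 4.
Hence |(6u + 9)/(u - 2) − (69/8)| < 21|u − 10|/(8·4) = (21/32)|u − 10|, which is < ε once |u − 10| < (32/21)ε.
Take δ = min(4, (32/21)ε). Then 0 < |u − 10| < δ forces both bounds, so |(6u + 9)/(u - 2) − (69/8)| < ε.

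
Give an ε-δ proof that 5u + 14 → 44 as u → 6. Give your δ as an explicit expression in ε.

Let ε > 0. We need δ > 0 so that 0 < |u − 6| < δ implies |(5u + 14) − 44| < ε.
Since (5u + 14) − 44 = 5(u − 6), we have |(5u + 14) − 44| = 5|u − 6|.
Thus it suffices that |u − 6| < ε/5.
Choosing δ = ε/5 gives |(5u + 14) − 44| = 5|u − 6| < ε whenever |u − 6| < δ.

δ = ε/5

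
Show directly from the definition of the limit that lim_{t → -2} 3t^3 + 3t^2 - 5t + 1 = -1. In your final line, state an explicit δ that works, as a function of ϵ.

δ = min(1, ϵ/37)

Let ϵ > 0. We want δ > 0 such that 0 < |t + 2| < δ implies |(3t^3 + 3t^2 - 5t + 1) + 1| < ϵ.
(3t^3 + 3t^2 - 5t + 1) + 1 = 3t^3 + 3t^2 - 5t + 2 = (t + 2)(3t^2 - 3t + 1).
So |(3t^3 + 3t^2 - 5t + 1) + 1| = |t + 2|·|3t^2 - 3t + 1|.
Require δ ≤ 1. Then |t + 2| < 1 gives |t| < 3, and by the triangle inequality |3t^2 - 3t + 1| ≤ 3·3^2 + 3·3 + 1 = 37.
Hence |(3t^3 + 3t^2 - 5t + 1) + 1| ≤ 37|t + 2| < ϵ provided |t + 2| < ϵ/37.
Choosing δ = min(1, ϵ/37) ensures both conditions, hence |(3t^3 + 3t^2 - 5t + 1) + 1| < ϵ.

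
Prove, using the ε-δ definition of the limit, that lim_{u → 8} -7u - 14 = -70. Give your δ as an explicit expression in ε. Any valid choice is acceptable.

Suppose ε > 0. We need δ > 0 so that 0 < |u − 8| < δ implies |(-7u - 14) + 70| < ε.
|(-7u - 14) + 70| = |-7u + 56| = 7|u − 8|.
So 7|u − 8| < ε exactly when |u − 8| < ε/7.
Take δ = ε/7. If 0 < |u − 8| < δ then |(-7u - 14) + 70| = 7|u − 8| < 7·(ε/7) = ε.

δ = ε/7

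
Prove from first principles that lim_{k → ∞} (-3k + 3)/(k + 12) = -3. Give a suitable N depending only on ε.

N = 39/ε

Fix ε > 0. For k ≥ 1, |(-3k + 3)/(k + 12) + 3| = |39|/((k + 12)) = 39/((k + 12)).
Since k + 12 ≥ k for k ≥ 1, this is ≤ 39/(k) = 39/k.
So |(-3k + 3)/(k + 12) + 3| < ε whenever k > 39/ε.
Take N = 39/ε. If k > N then |(-3k + 3)/(k + 12) + 3| ≤ 39/k < ε.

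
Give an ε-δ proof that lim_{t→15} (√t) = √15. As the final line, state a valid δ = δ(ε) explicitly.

δ = min(15, √15·ε)

Let ε > 0 be given. We want δ > 0 such that 0 < |t − 15| < δ implies |√t − √15| < ε.
Multiplying by the conjugate, |√t − √15| = |t − 15|/(√t + √15).
Restrict δ ≤ 15 so that |t − 15| < 15 forces t > 0, and then √t + √15 > √15.
Hence |√t − √15| < |t − 15|/√15, which is < ε once |t − 15| < √15·ε.
Take δ = min(15, √15·ε). If 0 < |t − 15| < δ then t > 0 and |√t − √15| < |t − 15|/√15 < ε.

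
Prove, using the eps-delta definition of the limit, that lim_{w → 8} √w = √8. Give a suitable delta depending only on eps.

delta = min(8, √8·eps)

Let eps > 0 be given. We want delta > 0 such that 0 < |w − 8| < delta implies |√w − √8| < eps.
Rationalise: √w − √8 = (w − 8)/(√w + √8), so |√w − √8| = |w − 8|/(√w + √8).
Restrict delta ≤ 8 so that |w − 8| < 8 forces w > 0, and then √w + √8 > √8.
Hence |√w − √8| < |w − 8|/√8, which is < eps once |w − 8| < √8·eps.
Take delta = min(8, √8·eps). If 0 < |w − 8| < delta then w > 0 and |√w − √8| < |w − 8|/√8 < eps.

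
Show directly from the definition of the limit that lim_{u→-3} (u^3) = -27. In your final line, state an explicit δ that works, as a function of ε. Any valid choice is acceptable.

Let ε > 0. We seek δ > 0 with 0 < |u + 3| < δ ⇒ |u^3 + 27| < ε.
Factor: u^3 + 27 = (u + 3)(u^2 - 3u + 9), so |u^3 + 27| = |u + 3|·|u^2 - 3u + 9|.
Restrict δ ≤ 2. Then |u + 3| < 2 gives |u| < 5, so by the triangle inequality |u^2 - 3u + 9| ≤ 5^2 + 3·5 + 9 = 49.
Hence |u^3 + 27| ≤ 49|u + 3|, which is < ε once |u + 3| < ε/49.
Take δ = min(2, ε/49). If 0 < |u + 3| < δ then both bounds hold and |u^3 + 27| ≤ 49|u + 3| < 49·(ε/49) = ε.

δ = min(2, ε/49)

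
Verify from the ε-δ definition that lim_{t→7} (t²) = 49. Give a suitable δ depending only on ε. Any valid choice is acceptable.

δ = min(1, ε/15)

Fix ε > 0. We seek δ > 0 with 0 < |t − 7| < δ ⇒ |t² − 49| < ε.
Factor: t² − 49 = (t − 7)(t + 7), so |t² − 49| = |t − 7|·|t + 7|.
Impose δ ≤ 1 so that |t| < 8; then |t + 7| ≤ 15.
Hence |t² − 49| ≤ 15|t − 7|, which is < ε once |t − 7| < ε/15.
Take δ = min(1, ε/15). If 0 < |t − 7| < δ then both bounds hold and |t² − 49| ≤ 15|t − 7| < 15·(ε/15) = ε.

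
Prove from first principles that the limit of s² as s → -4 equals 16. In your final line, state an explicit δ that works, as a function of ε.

δ = min(1, ε/9)

Fix ε > 0. We seek δ > 0 with 0 < |s + 4| < δ ⇒ |s² − 16| < ε.
Factor: s² − 16 = (s + 4)(s - 4), so |s² − 16| = |s + 4|·|s - 4|.
Impose δ ≤ 1 so that |s| < 5; then |s - 4| ≤ 9.
Hence |s² − 16| ≤ 9|s + 4|, which is < ε once |s + 4| < ε/9.
Take δ = min(1, ε/9). If 0 < |s + 4| < δ then both bounds hold and |s² − 16| ≤ 9|s + 4| < 9·(ε/9) = ε.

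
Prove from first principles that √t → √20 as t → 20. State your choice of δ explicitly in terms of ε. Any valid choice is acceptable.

Fix ε > 0. We want δ > 0 such that 0 < |t − 20| < δ implies |√t − √20| < ε.
Rationalise: √t − √20 = (t − 20)/(√t + √20), so |√t − √20| = |t − 20|/(√t + √20).
Restrict δ ≤ 20 so that |t − 20| < 20 forces t > 0, and then √t + √20 > √20.
Hence |√t − √20| < |t − 20|/√20, which is < ε once |t − 20| < √20·ε.
Take δ = min(20, √20·ε). If 0 < |t − 20| < δ then t > 0 and |√t − √20| < |t − 20|/√20 < ε.

δ = min(20, √20·ε)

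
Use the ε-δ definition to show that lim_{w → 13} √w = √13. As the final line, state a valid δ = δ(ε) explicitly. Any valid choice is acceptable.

δ = min(13, √13·ε)

Suppose ε > 0. We want δ > 0 such that 0 < |w − 13| < δ implies |√w − √13| < ε.
Rationalise: √w − √13 = (w − 13)/(√w + √13), so |√w − √13| = |w − 13|/(√w + √13).
Restrict δ ≤ 13 so that |w − 13| < 13 forces w > 0, and then √w + √13 > √13.
Hence |√w − √13| < |w − 13|/√13, which is < ε once |w − 13| < √13·ε.
Take δ = min(13, √13·ε). If 0 < |w − 13| < δ then w > 0 and |√w − √13| < |w − 13|/√13 < ε.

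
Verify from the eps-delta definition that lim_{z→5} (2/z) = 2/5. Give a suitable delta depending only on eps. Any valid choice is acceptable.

delta = min(5/2, (25/4)eps)

Let eps > 0. We seek delta > 0 such that 0 < |z − 5| < delta implies |2/z − (2/5)| < eps.
|2/z − (2/5)| = 2·|5 − z|/(5·|z|) = 2|z − 5|/(5|z|).
Require delta ≤ 5/2 so that |z| > 5 − 5/2 = 5/2, hence 5|z| > 25/2.
Then |2/z − (2/5)| < 2|z − 5|/(25/2), which is < eps when |z − 5| < (25/4)eps.
Take delta = min(5/2, (25/4)eps). Then 0 < |z − 5| < delta gives both |z − 5| < 5/2 and |z − 5| < (25/4)eps, so |2/z − (2/5)| < eps.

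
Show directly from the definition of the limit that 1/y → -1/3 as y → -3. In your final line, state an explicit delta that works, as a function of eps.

delta = min(3/2, (9/2)eps)

Suppose eps > 0. We seek delta > 0 such that 0 < |y + 3| < delta implies |1/y + 1/3| < eps.
|1/y + 1/3| = |-3 − y|/(3·|y|) = |y + 3|/(3|y|).
Require delta ≤ 3/2 so that |y| > 3 − 3/2 = 3/2, hence 3|y| > 9/2.
Then |1/y + 1/3| < |y + 3|/(9/2), which is < eps when |y + 3| < (9/2)eps.
Take delta = min(3/2, (9/2)eps). Then 0 < |y + 3| < delta gives both |y + 3| < 3/2 and |y + 3| < (9/2)eps, so |1/y + 1/3| < eps.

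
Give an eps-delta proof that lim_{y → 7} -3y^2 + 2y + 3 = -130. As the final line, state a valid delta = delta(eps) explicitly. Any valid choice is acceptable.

Suppose eps > 0. We want delta > 0 such that 0 < |y − 7| < delta implies |(-3y^2 + 2y + 3) + 130| < eps.
(-3y^2 + 2y + 3) + 130 = -3y^2 + 2y + 133 = (y − 7)(-3y - 19).
So |(-3y^2 + 2y + 3) + 130| = |y − 7|·|-3y - 19|.
Require delta ≤ 1. Then |y − 7| < 1 gives |y| < 8, and by the triangle inequality |-3y - 19| ≤ 3·8 + 19 = 43.
Hence |(-3y^2 + 2y + 3) + 130| ≤ 43|y − 7| < eps provided |y − 7| < eps/43.
Choosing delta = min(1, eps/43) ensures both conditions, hence |(-3y^2 + 2y + 3) + 130| < eps.

delta = min(1, eps/43)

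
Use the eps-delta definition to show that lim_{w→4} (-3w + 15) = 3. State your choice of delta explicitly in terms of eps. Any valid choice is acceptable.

Fix eps > 0. We need delta > 0 so that 0 < |w − 4| < delta implies |(-3w + 15) − 3| < eps.
Since (-3w + 15) − 3 = -3(w − 4), we have |(-3w + 15) − 3| = 3|w − 4|.
Thus it suffices that |w − 4| < eps/3.
Take delta = eps/3. If 0 < |w − 4| < delta then |(-3w + 15) − 3| = 3|w − 4| < 3·(eps/3) = eps.

delta = eps/3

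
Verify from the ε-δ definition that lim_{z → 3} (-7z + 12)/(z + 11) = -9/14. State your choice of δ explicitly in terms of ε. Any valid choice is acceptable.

δ = min(7, (98/89)ε)

Fix ε > 0. We want δ > 0 with 0 < |z − 3| < δ ⇒ |(-7z + 12)/(z + 11) + 9/14| < ε.
Combining over a common denominator, (-7z + 12)/(z + 11) + 9/14 = [(-7z + 12)·14 − (-9)·(z + 11)] / [14·(z + 11)] = -89(z − 3) / (14(z + 11)).
So |(-7z + 12)/(z + 11) + 9/14| = 89|z − 3| / (14·|z + 11|).
Restrict δ ≤ 7. Then |z − 3| < 7 gives |z + 11| = |(z − 3) + 14| ≥ 14 − 7 = 7.
Hence |(-7z + 12)/(z + 11) + 9/14| < 89|z − 3|/(14·7) = (89/98)|z − 3|, which is < ε once |z − 3| < (98/89)ε.
Take δ = min(7, (98/89)ε). Then 0 < |z − 3| < δ forces both bounds, so |(-7z + 12)/(z + 11) + 9/14| < ε.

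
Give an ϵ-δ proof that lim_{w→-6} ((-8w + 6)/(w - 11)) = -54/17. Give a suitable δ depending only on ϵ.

Fix ϵ > 0. We want δ > 0 with 0 < |w + 6| < δ ⇒ |(-8w + 6)/(w - 11) + 54/17| < ϵ.
Combining over a common denominator, (-8w + 6)/(w - 11) + 54/17 = [(-8w + 6)·(-17) − 54·(w - 11)] / [(-17)·(w - 11)] = 82(w + 6) / ((-17)(w - 11)).
So |(-8w + 6)/(w - 11) + 54/17| = 82|w + 6| / (17·|w − 11|).
Require δ ≤ 17/2, so |w − 11| ≥ |-17| − |w + 6| > 17 − 17/2 = 17/2.
Hence |(-8w + 6)/(w - 11) + 54/17| < 82|w + 6|/(17·(17/2)) = (164/289)|w + 6|, which is < ϵ once |w + 6| < (289/164)ϵ.
Take δ = min(17/2, (289/164)ϵ). Then 0 < |w + 6| < δ forces both bounds, so |(-8w + 6)/(w - 11) + 54/17| < ϵ.

δ = min(17/2, (289/164)ϵ)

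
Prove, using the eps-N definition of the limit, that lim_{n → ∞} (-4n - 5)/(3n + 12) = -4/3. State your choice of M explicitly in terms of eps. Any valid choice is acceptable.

M = (11/3)/eps

Let eps > 0 be given. For n ≥ 1, |(-4n - 5)/(3n + 12) + 4/3| = |33|/(3(3n + 12)) = 33/(3(3n + 12)).
Since 3n + 12 ≥ 3n for n ≥ 1, this is ≤ 33/(3·3n) = (11/3)/n.
So |(-4n - 5)/(3n + 12) + 4/3| < eps whenever n > (11/3)/eps.
Take M = (11/3)/eps. If n > M then |(-4n - 5)/(3n + 12) + 4/3| ≤ (11/3)/n < eps.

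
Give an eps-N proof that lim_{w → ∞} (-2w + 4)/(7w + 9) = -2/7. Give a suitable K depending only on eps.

Suppose eps > 0. We seek K > 0 such that w > K implies |(-2w + 4)/(7w + 9) + 2/7| < eps.
(-2w + 4)/(7w + 9) + 2/7 = (7(-2w + 4) − (-2)(7w + 9)) / (7(7w + 9)) = 46/(7(7w + 9)).
For w > 0 we have 7w + 9 > 7w, so |(-2w + 4)/(7w + 9) + 2/7| = 46/(7(7w + 9)) < 46/(7·7w) = (46/49)/w.
Thus |(-2w + 4)/(7w + 9) + 2/7| < eps whenever w > (46/49)/eps.
Take K = (46/49)/eps. If w > K then |(-2w + 4)/(7w + 9) + 2/7| < (46/49)/w < eps.

K = (46/49)/eps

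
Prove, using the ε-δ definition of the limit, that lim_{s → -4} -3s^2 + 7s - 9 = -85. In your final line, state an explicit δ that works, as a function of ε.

δ = min(1, ε/34)

Fix ε > 0. We want δ > 0 such that 0 < |s + 4| < δ implies |(-3s^2 + 7s - 9) + 85| < ε.
(-3s^2 + 7s - 9) + 85 = -3s^2 + 7s + 76 = (s + 4)(-3s + 19).
So |(-3s^2 + 7s - 9) + 85| = |s + 4|·|-3s + 19|.
Require δ ≤ 1. Then |s + 4| < 1 gives |s| < 5, and by the triangle inequality |-3s + 19| ≤ 3·5 + 19 = 34.
Hence |(-3s^2 + 7s - 9) + 85| ≤ 34|s + 4| < ε provided |s + 4| < ε/34.
Choosing δ = min(1, ε/34) ensures both conditions, hence |(-3s^2 + 7s - 9) + 85| < ε.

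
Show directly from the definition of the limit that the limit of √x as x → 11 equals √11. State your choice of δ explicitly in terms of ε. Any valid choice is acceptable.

Let ε > 0 be given. We want δ > 0 such that 0 < |x − 11| < δ implies |√x − √11| < ε.
Multiplying by the conjugate, |√x − √11| = |x − 11|/(√x + √11).
Restrict δ ≤ 11 so that |x − 11| < 11 forces x > 0, and then √x + √11 > √11.
Hence |√x − √11| < |x − 11|/√11, which is < ε once |x − 11| < √11·ε.
Take δ = min(11, √11·ε). If 0 < |x − 11| < δ then x > 0 and |√x − √11| < |x − 11|/√11 < ε.

δ = min(11, √11·ε)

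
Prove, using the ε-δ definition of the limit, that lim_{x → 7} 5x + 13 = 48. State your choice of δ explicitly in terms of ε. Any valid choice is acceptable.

δ = ε/5

Let ε > 0 be given. We need δ > 0 so that 0 < |x − 7| < δ implies |(5x + 13) − 48| < ε.
Since (5x + 13) − 48 = 5(x − 7), we have |(5x + 13) − 48| = 5|x − 7|.
Thus it suffices that |x − 7| < ε/5.
Take δ = ε/5. If 0 < |x − 7| < δ then |(5x + 13) − 48| = 5|x − 7| < 5·(ε/5) = ε.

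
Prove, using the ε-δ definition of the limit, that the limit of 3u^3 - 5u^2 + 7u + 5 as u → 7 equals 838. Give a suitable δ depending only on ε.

δ = min(1, ε/439)

Let ε > 0. We want δ > 0 such that 0 < |u − 7| < δ implies |(3u^3 - 5u^2 + 7u + 5) − 838| < ε.
(3u^3 - 5u^2 + 7u + 5) − 838 = 3u^3 - 5u^2 + 7u - 833 = (u − 7)(3u^2 + 16u + 119).
So |(3u^3 - 5u^2 + 7u + 5) − 838| = |u − 7|·|3u^2 + 16u + 119|.
Assume first that |u − 7| < 1, so |u| < 8. Then |3u^2 + 16u + 119| ≤ 3·8^2 + 16·8 + 119 = 439.
Hence |(3u^3 - 5u^2 + 7u + 5) − 838| ≤ 439|u − 7| < ε provided |u − 7| < ε/439.
Take δ = min(1, ε/439). Then 0 < |u − 7| < δ gives both |u − 7| < 1 and |u − 7| < ε/439, so |(3u^3 - 5u^2 + 7u + 5) − 838| < ε.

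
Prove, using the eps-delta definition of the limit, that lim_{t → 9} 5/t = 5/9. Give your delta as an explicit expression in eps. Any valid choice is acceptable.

Let eps > 0. We seek delta > 0 such that 0 < |t − 9| < delta implies |5/t − (5/9)| < eps.
|5/t − (5/9)| = 5·|9 − t|/(9·|t|) = 5|t − 9|/(9|t|).
Require delta ≤ 9/2 so that |t| > 9 − 9/2 = 9/2, hence 9|t| > 81/2.
Then |5/t − (5/9)| < 5|t − 9|/(81/2), which is < eps when |t − 9| < (81/10)eps.
Take delta = min(9/2, (81/10)eps). Then 0 < |t − 9| < delta gives both |t − 9| < 9/2 and |t − 9| < (81/10)eps, so |5/t − (5/9)| < eps.

delta = min(9/2, (81/10)eps)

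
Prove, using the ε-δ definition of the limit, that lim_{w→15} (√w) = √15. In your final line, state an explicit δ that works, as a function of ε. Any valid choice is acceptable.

Let ε > 0. We want δ > 0 such that 0 < |w − 15| < δ implies |√w − √15| < ε.
Rationalise: √w − √15 = (w − 15)/(√w + √15), so |√w − √15| = |w − 15|/(√w + √15).
Restrict δ ≤ 15 so that |w − 15| < 15 forces w > 0, and then √w + √15 > √15.
Hence |√w − √15| < |w − 15|/√15, which is < ε once |w − 15| < √15·ε.
Take δ = min(15, √15·ε). If 0 < |w − 15| < δ then w > 0 and |√w − √15| < |w − 15|/√15 < ε.

δ = min(15, √15·ε)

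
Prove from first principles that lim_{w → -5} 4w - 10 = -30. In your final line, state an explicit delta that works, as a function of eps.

delta = eps/4

Suppose eps > 0. We need delta > 0 so that 0 < |w + 5| < delta implies |(4w - 10) + 30| < eps.
Since (4w - 10) + 30 = 4(w + 5), we have |(4w - 10) + 30| = 4|w + 5|.
Thus it suffices that |w + 5| < eps/4.
Choosing delta = eps/4 gives |(4w - 10) + 30| = 4|w + 5| < eps whenever |w + 5| < delta.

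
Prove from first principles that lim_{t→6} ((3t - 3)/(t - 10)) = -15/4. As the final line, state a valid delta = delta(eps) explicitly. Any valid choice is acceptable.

Fix eps > 0. We want delta > 0 with 0 < |t − 6| < delta ⇒ |(3t - 3)/(t - 10) + 15/4| < eps.
Combining over a common denominator, (3t - 3)/(t - 10) + 15/4 = [(3t - 3)·(-4) − 15·(t - 10)] / [(-4)·(t - 10)] = -27(t − 6) / ((-4)(t - 10)).
So |(3t - 3)/(t - 10) + 15/4| = 27|t − 6| / (4·|t − 10|).
Require delta ≤ 2, so |t − 10| ≥ |-4| − |t − 6| > 4 − 2 = 2.
Hence |(3t - 3)/(t - 10) + 15/4| < 27|t − 6|/(4·2) = (27/8)|t − 6|, which is < eps once |t − 6| < (8/27)eps.
Take delta = min(2, (8/27)eps). Then 0 < |t − 6| < delta forces both bounds, so |(3t - 3)/(t - 10) + 15/4| < eps.

delta = min(2, (8/27)eps)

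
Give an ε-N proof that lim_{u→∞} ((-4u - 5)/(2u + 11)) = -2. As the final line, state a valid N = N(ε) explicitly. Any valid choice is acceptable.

N = (17/2)/ε

Let ε > 0. We seek N > 0 such that u > N implies |(-4u - 5)/(2u + 11) + 2| < ε.
(-4u - 5)/(2u + 11) + 2 = (2(-4u - 5) − (-4)(2u + 11)) / (2(2u + 11)) = 34/(2(2u + 11)).
For u > 0 we have 2u + 11 > 2u, so |(-4u - 5)/(2u + 11) + 2| = 34/(2(2u + 11)) < 34/(2·2u) = (17/2)/u.
Thus |(-4u - 5)/(2u + 11) + 2| < ε whenever u > (17/2)/ε.
Take N = (17/2)/ε. If u > N then |(-4u - 5)/(2u + 11) + 2| < (17/2)/u < ε.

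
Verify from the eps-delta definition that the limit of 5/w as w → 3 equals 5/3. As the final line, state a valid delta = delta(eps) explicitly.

Let eps > 0 be given. We seek delta > 0 such that 0 < |w − 3| < delta implies |5/w − (5/3)| < eps.
|5/w − (5/3)| = 5·|3 − w|/(3·|w|) = 5|w − 3|/(3|w|).
Restrict delta ≤ 3/2. Then |w − 3| < 3/2 gives |w| > 3/2, so 3|w| > 9/2.
Then |5/w − (5/3)| < 5|w − 3|/(9/2), which is < eps when |w − 3| < (9/10)eps.
Take delta = min(3/2, (9/10)eps). Then 0 < |w − 3| < delta gives both |w − 3| < 3/2 and |w − 3| < (9/10)eps, so |5/w − (5/3)| < eps.

delta = min(3/2, (9/10)eps)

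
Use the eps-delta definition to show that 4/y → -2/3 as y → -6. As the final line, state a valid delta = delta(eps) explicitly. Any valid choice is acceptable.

Fix eps > 0. We seek delta > 0 such that 0 < |y + 6| < delta implies |4/y + 2/3| < eps.
|4/y + 2/3| = 4·|-6 − y|/(6·|y|) = 4|y + 6|/(6|y|).
Require delta ≤ 3 so that |y| > 6 − 3 = 3, hence 6|y| > 18.
Then |4/y + 2/3| < 4|y + 6|/18, which is < eps when |y + 6| < (9/2)eps.
Take delta = min(3, (9/2)eps). Then 0 < |y + 6| < delta gives both |y + 6| < 3 and |y + 6| < (9/2)eps, so |4/y + 2/3| < eps.

delta = min(3, (9/2)eps)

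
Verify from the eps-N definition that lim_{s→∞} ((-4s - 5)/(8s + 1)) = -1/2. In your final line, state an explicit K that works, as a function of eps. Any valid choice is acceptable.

K = (9/16)/eps

Let eps > 0 be given. We seek K > 0 such that s > K implies |(-4s - 5)/(8s + 1) + 1/2| < eps.
(-4s - 5)/(8s + 1) + 1/2 = (8(-4s - 5) − (-4)(8s + 1)) / (8(8s + 1)) = -36/(8(8s + 1)).
For s > 0 we have 8s + 1 > 8s, so |(-4s - 5)/(8s + 1) + 1/2| = 36/(8(8s + 1)) < 36/(8·8s) = (9/16)/s.
Thus |(-4s - 5)/(8s + 1) + 1/2| < eps whenever s > (9/16)/eps.
Take K = (9/16)/eps. If s > K then |(-4s - 5)/(8s + 1) + 1/2| < (9/16)/s < eps.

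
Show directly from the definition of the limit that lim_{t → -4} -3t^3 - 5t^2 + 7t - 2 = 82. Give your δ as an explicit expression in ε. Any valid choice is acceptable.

Fix ε > 0. We want δ > 0 such that 0 < |t + 4| < δ implies |(-3t^3 - 5t^2 + 7t - 2) − 82| < ε.
(-3t^3 - 5t^2 + 7t - 2) − 82 = -3t^3 - 5t^2 + 7t - 84 = (t + 4)(-3t^2 + 7t - 21).
So |(-3t^3 - 5t^2 + 7t - 2) − 82| = |t + 4|·|-3t^2 + 7t - 21|.
Assume first that |t + 4| < 2, so |t| < 6. Then |-3t^2 + 7t - 21| ≤ 3·6^2 + 7·6 + 21 = 171.
Hence |(-3t^3 - 5t^2 + 7t - 2) − 82| ≤ 171|t + 4| < ε provided |t + 4| < ε/171.
Take δ = min(2, ε/171). Then 0 < |t + 4| < δ gives both |t + 4| < 2 and |t + 4| < ε/171, so |(-3t^3 - 5t^2 + 7t - 2) − 82| < ε.

δ = min(2, ε/171)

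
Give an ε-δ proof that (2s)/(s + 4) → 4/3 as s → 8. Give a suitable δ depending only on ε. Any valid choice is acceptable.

δ = min(6, 9ε)

Fix ε > 0. We want δ > 0 with 0 < |s − 8| < δ ⇒ |(2s)/(s + 4) − (4/3)| < ε.
Combining over a common denominator, (2s)/(s + 4) − (4/3) = [(2s)·12 − 16·(s + 4)] / [12·(s + 4)] = 8(s − 8) / (12(s + 4)).
So |(2s)/(s + 4) − (4/3)| = 8|s − 8| / (12·|s + 4|).
Require δ ≤ 6, so |s + 4| ≥ |12| − |s − 8| > 12 − 6 = 6.
Hence |(2s)/(s + 4) − (4/3)| < 8|s − 8|/(12·6) = (1/9)|s − 8|, which is < ε once |s − 8| < 9ε.
Take δ = min(6, 9ε). Then 0 < |s − 8| < δ forces both bounds, so |(2s)/(s + 4) − (4/3)| < ε.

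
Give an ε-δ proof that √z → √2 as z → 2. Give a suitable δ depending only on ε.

Let ε > 0 be given. We want δ > 0 such that 0 < |z − 2| < δ implies |√z − √2| < ε.
Multiplying by the conjugate, |√z − √2| = |z − 2|/(√z + √2).
Restrict δ ≤ 2 so that |z − 2| < 2 forces z > 0, and then √z + √2 > √2.
Hence |√z − √2| < |z − 2|/√2, which is < ε once |z − 2| < √2·ε.
Take δ = min(2, √2·ε). If 0 < |z − 2| < δ then z > 0 and |√z − √2| < |z − 2|/√2 < ε.

δ = min(2, √2·ε)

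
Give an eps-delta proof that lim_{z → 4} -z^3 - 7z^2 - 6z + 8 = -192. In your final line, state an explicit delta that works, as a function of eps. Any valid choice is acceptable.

Fix eps > 0. We want delta > 0 such that 0 < |z − 4| < delta implies |(-z^3 - 7z^2 - 6z + 8) + 192| < eps.
(-z^3 - 7z^2 - 6z + 8) + 192 = -z^3 - 7z^2 - 6z + 200 = (z − 4)(-z^2 - 11z - 50).
So |(-z^3 - 7z^2 - 6z + 8) + 192| = |z − 4|·|-z^2 - 11z - 50|.
Assume first that |z − 4| < 2, so |z| < 6. Then |-z^2 - 11z - 50| ≤ 6^2 + 11·6 + 50 = 152.
Hence |(-z^3 - 7z^2 - 6z + 8) + 192| ≤ 152|z − 4| < eps provided |z − 4| < eps/152.
Take delta = min(2, eps/152). Then 0 < |z − 4| < delta gives both |z − 4| < 2 and |z − 4| < eps/152, so |(-z^3 - 7z^2 - 6z + 8) + 192| < eps.

delta = min(2, eps/152)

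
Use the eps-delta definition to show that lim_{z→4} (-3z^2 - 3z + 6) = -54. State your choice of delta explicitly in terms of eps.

Suppose eps > 0. We want delta > 0 such that 0 < |z − 4| < delta implies |(-3z^2 - 3z + 6) + 54| < eps.
(-3z^2 - 3z + 6) + 54 = -3z^2 - 3z + 60 = (z − 4)(-3z - 15).
So |(-3z^2 - 3z + 6) + 54| = |z − 4|·|-3z - 15|.
Assume first that |z − 4| < 2, so |z| < 6. Then |-3z - 15| ≤ 3·6 + 15 = 33.
Hence |(-3z^2 - 3z + 6) + 54| ≤ 33|z − 4| < eps provided |z − 4| < eps/33.
Choosing delta = min(2, eps/33) ensures both conditions, hence |(-3z^2 - 3z + 6) + 54| < eps.

delta = min(2, eps/33)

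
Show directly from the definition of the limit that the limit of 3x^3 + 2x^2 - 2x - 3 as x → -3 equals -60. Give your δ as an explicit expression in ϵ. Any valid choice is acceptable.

Suppose ϵ > 0. We want δ > 0 such that 0 < |x + 3| < δ implies |(3x^3 + 2x^2 - 2x - 3) + 60| < ϵ.
(3x^3 + 2x^2 - 2x - 3) + 60 = 3x^3 + 2x^2 - 2x + 57 = (x + 3)(3x^2 - 7x + 19).
So |(3x^3 + 2x^2 - 2x - 3) + 60| = |x + 3|·|3x^2 - 7x + 19|.
Assume first that |x + 3| < 1, so |x| < 4. Then |3x^2 - 7x + 19| ≤ 3·4^2 + 7·4 + 19 = 95.
Hence |(3x^3 + 2x^2 - 2x - 3) + 60| ≤ 95|x + 3| < ϵ provided |x + 3| < ϵ/95.
Take δ = min(1, ϵ/95). Then 0 < |x + 3| < δ gives both |x + 3| < 1 and |x + 3| < ϵ/95, so |(3x^3 + 2x^2 - 2x - 3) + 60| < ϵ.

δ = min(1, ϵ/95)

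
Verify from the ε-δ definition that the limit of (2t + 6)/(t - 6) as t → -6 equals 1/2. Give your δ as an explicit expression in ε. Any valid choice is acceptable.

Let ε > 0 be given. We want δ > 0 with 0 < |t + 6| < δ ⇒ |(2t + 6)/(t - 6) − (1/2)| < ε.
Combining over a common denominator, (2t + 6)/(t - 6) − (1/2) = [(2t + 6)·(-12) − (-6)·(t - 6)] / [(-12)·(t - 6)] = -18(t + 6) / ((-12)(t - 6)).
So |(2t + 6)/(t - 6) − (1/2)| = 18|t + 6| / (12·|t − 6|).
Require δ ≤ 6, so |t − 6| ≥ |-12| − |t + 6| > 12 − 6 = 6.
Hence |(2t + 6)/(t - 6) − (1/2)| < 18|t + 6|/(12·6) = (1/4)|t + 6|, which is < ε once |t + 6| < 4ε.
Take δ = min(6, 4ε). Then 0 < |t + 6| < δ forces both bounds, so |(2t + 6)/(t - 6) − (1/2)| < ε.

δ = min(6, 4ε)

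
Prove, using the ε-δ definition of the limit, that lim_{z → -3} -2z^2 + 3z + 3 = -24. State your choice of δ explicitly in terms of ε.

δ = min(1, ε/17)

Fix ε > 0. We want δ > 0 such that 0 < |z + 3| < δ implies |(-2z^2 + 3z + 3) + 24| < ε.
(-2z^2 + 3z + 3) + 24 = -2z^2 + 3z + 27 = (z + 3)(-2z + 9).
So |(-2z^2 + 3z + 3) + 24| = |z + 3|·|-2z + 9|.
Require δ ≤ 1. Then |z + 3| < 1 gives |z| < 4, and by the triangle inequality |-2z + 9| ≤ 2·4 + 9 = 17.
Hence |(-2z^2 + 3z + 3) + 24| ≤ 17|z + 3| < ε provided |z + 3| < ε/17.
Choosing δ = min(1, ε/17) ensures both conditions, hence |(-2z^2 + 3z + 3) + 24| < ε.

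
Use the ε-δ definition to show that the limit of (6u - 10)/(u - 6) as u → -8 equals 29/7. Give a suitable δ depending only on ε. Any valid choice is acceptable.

δ = min(7, (49/13)ε)

Let ε > 0 be given. We want δ > 0 with 0 < |u + 8| < δ ⇒ |(6u - 10)/(u - 6) − (29/7)| < ε.
Combining over a common denominator, (6u - 10)/(u - 6) − (29/7) = [(6u - 10)·(-14) − (-58)·(u - 6)] / [(-14)·(u - 6)] = -26(u + 8) / ((-14)(u - 6)).
So |(6u - 10)/(u - 6) − (29/7)| = 26|u + 8| / (14·|u − 6|).
Require δ ≤ 7, so |u − 6| ≥ |-14| − |u + 8| > 14 − 7 = 7.
Hence |(6u - 10)/(u - 6) − (29/7)| < 26|u + 8|/(14·7) = (13/49)|u + 8|, which is < ε once |u + 8| < (49/13)ε.
Take δ = min(7, (49/13)ε). Then 0 < |u + 8| < δ forces both bounds, so |(6u - 10)/(u - 6) − (29/7)| < ε.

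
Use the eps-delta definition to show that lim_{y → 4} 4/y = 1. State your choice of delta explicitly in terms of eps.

Suppose eps > 0. We seek delta > 0 such that 0 < |y − 4| < delta implies |4/y − 1| < eps.
|4/y − 1| = 4·|4 − y|/(4·|y|) = 4|y − 4|/(4|y|).
Restrict delta ≤ 2. Then |y − 4| < 2 gives |y| > 2, so 4|y| > 8.
Then |4/y − 1| < 4|y − 4|/8, which is < eps when |y − 4| < 2eps.
Take delta = min(2, 2eps). Then 0 < |y − 4| < delta gives both |y − 4| < 2 and |y − 4| < 2eps, so |4/y − 1| < eps.

delta = min(2, 2eps)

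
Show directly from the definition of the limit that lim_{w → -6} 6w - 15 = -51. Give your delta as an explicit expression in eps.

delta = eps/6

Suppose eps > 0. We need delta > 0 so that 0 < |w + 6| < delta implies |(6w - 15) + 51| < eps.
Since (6w - 15) + 51 = 6(w + 6), we have |(6w - 15) + 51| = 6|w + 6|.
So 6|w + 6| < eps exactly when |w + 6| < eps/6.
Take delta = eps/6. If 0 < |w + 6| < delta then |(6w - 15) + 51| = 6|w + 6| < 6·(eps/6) = eps.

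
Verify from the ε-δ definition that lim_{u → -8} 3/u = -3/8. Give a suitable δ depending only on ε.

Let ε > 0. We seek δ > 0 such that 0 < |u + 8| < δ implies |3/u + 3/8| < ε.
|3/u + 3/8| = 3·|-8 − u|/(8·|u|) = 3|u + 8|/(8|u|).
Require δ ≤ 4 so that |u| > 8 − 4 = 4, hence 8|u| > 32.
Then |3/u + 3/8| < 3|u + 8|/32, which is < ε when |u + 8| < (32/3)ε.
Take δ = min(4, (32/3)ε). Then 0 < |u + 8| < δ gives both |u + 8| < 4 and |u + 8| < (32/3)ε, so |3/u + 3/8| < ε.

δ = min(4, (32/3)ε)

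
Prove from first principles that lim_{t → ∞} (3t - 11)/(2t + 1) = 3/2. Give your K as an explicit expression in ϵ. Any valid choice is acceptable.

K = (25/4)/ϵ

Fix ϵ > 0. We seek K > 0 such that t > K implies |(3t - 11)/(2t + 1) − (3/2)| < ϵ.
(3t - 11)/(2t + 1) − (3/2) = (2(3t - 11) − 3(2t + 1)) / (2(2t + 1)) = -25/(2(2t + 1)).
For t > 0 we have 2t + 1 > 2t, so |(3t - 11)/(2t + 1) − (3/2)| = 25/(2(2t + 1)) < 25/(2·2t) = (25/4)/t.
Thus |(3t - 11)/(2t + 1) − (3/2)| < ϵ whenever t > (25/4)/ϵ.
Take K = (25/4)/ϵ. If t > K then |(3t - 11)/(2t + 1) − (3/2)| < (25/4)/t < ϵ.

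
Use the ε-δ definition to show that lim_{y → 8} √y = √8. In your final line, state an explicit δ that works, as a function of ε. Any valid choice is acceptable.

δ = min(8, √8·ε)

Fix ε > 0. We want δ > 0 such that 0 < |y − 8| < δ implies |√y − √8| < ε.
Rationalise: √y − √8 = (y − 8)/(√y + √8), so |√y − √8| = |y − 8|/(√y + √8).
Restrict δ ≤ 8 so that |y − 8| < 8 forces y > 0, and then √y + √8 > √8.
Hence |√y − √8| < |y − 8|/√8, which is < ε once |y − 8| < √8·ε.
Take δ = min(8, √8·ε). If 0 < |y − 8| < δ then y > 0 and |√y − √8| < |y − 8|/√8 < ε.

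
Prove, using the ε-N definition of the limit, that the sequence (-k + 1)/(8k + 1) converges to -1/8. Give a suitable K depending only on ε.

K = (9/64)/ε

Let ε > 0. For k ≥ 1, |(-k + 1)/(8k + 1) + 1/8| = |9|/(8(8k + 1)) = 9/(8(8k + 1)).
Since 8k + 1 ≥ 8k for k ≥ 1, this is ≤ 9/(8·8k) = (9/64)/k.
So |(-k + 1)/(8k + 1) + 1/8| < ε whenever k > (9/64)/ε.
Take K = (9/64)/ε. If k > K then |(-k + 1)/(8k + 1) + 1/8| ≤ (9/64)/k < ε.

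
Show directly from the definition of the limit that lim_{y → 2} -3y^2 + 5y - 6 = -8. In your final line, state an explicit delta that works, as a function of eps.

Let eps > 0. We want delta > 0 such that 0 < |y − 2| < delta implies |(-3y^2 + 5y - 6) + 8| < eps.
(-3y^2 + 5y - 6) + 8 = -3y^2 + 5y + 2 = (y − 2)(-3y - 1).
So |(-3y^2 + 5y - 6) + 8| = |y − 2|·|-3y - 1|.
Require delta ≤ 1. Then |y − 2| < 1 gives |y| < 3, and by the triangle inequality |-3y - 1| ≤ 3·3 + 1 = 10.
Hence |(-3y^2 + 5y - 6) + 8| ≤ 10|y − 2| < eps provided |y − 2| < eps/10.
Choosing delta = min(1, eps/10) ensures both conditions, hence |(-3y^2 + 5y - 6) + 8| < eps.

delta = min(1, eps/10)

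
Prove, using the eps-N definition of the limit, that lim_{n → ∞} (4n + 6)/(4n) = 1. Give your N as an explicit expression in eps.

N = (3/2)/eps

Suppose eps > 0. For n ≥ 1, |(4n + 6)/(4n) − 1| = |24|/(4(4n)) = 24/(4(4n)).
Since 4n ≥ 4n for n ≥ 1, this is ≤ 24/(4·4n) = (3/2)/n.
So |(4n + 6)/(4n) − 1| < eps whenever n > (3/2)/eps.
Take N = (3/2)/eps. If n > N then |(4n + 6)/(4n) − 1| ≤ (3/2)/n < eps.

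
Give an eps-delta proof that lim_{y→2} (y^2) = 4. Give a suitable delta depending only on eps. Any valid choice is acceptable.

Fix eps > 0. We seek delta > 0 with 0 < |y − 2| < delta ⇒ |y^2 − 4| < eps.
Factor: y^2 − 4 = (y − 2)(y + 2), so |y^2 − 4| = |y − 2|·|y + 2|.
Restrict delta ≤ 1. Then |y − 2| < 1 gives |y| < 3, so by the triangle inequality |y + 2| ≤ 3 + 2 = 5.
Hence |y^2 − 4| ≤ 5|y − 2|, which is < eps once |y − 2| < eps/5.
Take delta = min(1, eps/5). If 0 < |y − 2| < delta then both bounds hold and |y^2 − 4| ≤ 5|y − 2| < 5·(eps/5) = eps.

delta = min(1, eps/5)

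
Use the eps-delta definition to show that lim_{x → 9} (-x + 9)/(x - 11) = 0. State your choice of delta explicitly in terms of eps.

delta = min(1, eps)

Let eps > 0. We want delta > 0 with 0 < |x − 9| < delta ⇒ |(-x + 9)/(x - 11) − 0| < eps.
Combining over a common denominator, (-x + 9)/(x - 11) − 0 = [(-x + 9)·(-2) − 0·(x - 11)] / [(-2)·(x - 11)] = 2(x − 9) / ((-2)(x - 11)).
So |(-x + 9)/(x - 11) − 0| = 2|x − 9| / (2·|x − 11|).
Require delta ≤ 1, so |x − 11| ≥ |-2| − |x − 9| > 2 − 1 = 1.
Hence |(-x + 9)/(x - 11) − 0| < 2|x − 9|/(2·1) = |x − 9|, which is < eps once |x − 9| < eps.
Take delta = min(1, eps). Then 0 < |x − 9| < delta forces both bounds, so |(-x + 9)/(x - 11) − 0| < eps.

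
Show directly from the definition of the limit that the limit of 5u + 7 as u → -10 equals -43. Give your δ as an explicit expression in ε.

δ = ε/5

Fix ε > 0. We need δ > 0 so that 0 < |u + 10| < δ implies |(5u + 7) + 43| < ε.
|(5u + 7) + 43| = |5u + 50| = 5|u + 10|.
Thus it suffices that |u + 10| < ε/5.
Choosing δ = ε/5 gives |(5u + 7) + 43| = 5|u + 10| < ε whenever |u + 10| < δ.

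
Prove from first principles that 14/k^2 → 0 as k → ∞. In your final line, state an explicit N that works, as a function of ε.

Let ε > 0 be given. For k ≥ 1, |14/k^2 − 0| = 14/k^2.
14/k^2 < ε ⇔ k^2 > 14/ε ⇔ k > (14/ε)^{1/2}.
Take N = (14/ε)^{1/2}. Then k > N implies 14/k^2 < ε.

N = (14/ε)^{1/2}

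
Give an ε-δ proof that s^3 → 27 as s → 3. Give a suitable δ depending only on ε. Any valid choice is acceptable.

Suppose ε > 0. We seek δ > 0 with 0 < |s − 3| < δ ⇒ |s^3 − 27| < ε.
Factor: s^3 − 27 = (s − 3)(s^2 + 3s + 9), so |s^3 − 27| = |s − 3|·|s^2 + 3s + 9|.
Impose δ ≤ 1 so that |s| < 4; then |s^2 + 3s + 9| ≤ 37.
Hence |s^3 − 27| ≤ 37|s − 3|, which is < ε once |s − 3| < ε/37.
Take δ = min(1, ε/37). If 0 < |s − 3| < δ then both bounds hold and |s^3 − 27| ≤ 37|s − 3| < 37·(ε/37) = ε.

δ = min(1, ε/37)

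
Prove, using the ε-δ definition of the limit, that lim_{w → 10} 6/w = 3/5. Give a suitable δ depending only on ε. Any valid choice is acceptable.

δ = min(5, (25/3)ε)

Let ε > 0. We seek δ > 0 such that 0 < |w − 10| < δ implies |6/w − (3/5)| < ε.
|6/w − (3/5)| = 6·|10 − w|/(10·|w|) = 6|w − 10|/(10|w|).
Require δ ≤ 5 so that |w| > 10 − 5 = 5, hence 10|w| > 50.
Then |6/w − (3/5)| < 6|w − 10|/50, which is < ε when |w − 10| < (25/3)ε.
Take δ = min(5, (25/3)ε). Then 0 < |w − 10| < δ gives both |w − 10| < 5 and |w − 10| < (25/3)ε, so |6/w − (3/5)| < ε.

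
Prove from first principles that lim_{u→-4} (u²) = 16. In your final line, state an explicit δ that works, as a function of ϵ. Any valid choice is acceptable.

Let ϵ > 0. We seek δ > 0 with 0 < |u + 4| < δ ⇒ |u² − 16| < ϵ.
Factor: u² − 16 = (u + 4)(u - 4), so |u² − 16| = |u + 4|·|u - 4|.
Restrict δ ≤ 1. Then |u + 4| < 1 gives |u| < 5, so by the triangle inequality |u - 4| ≤ 5 + 4 = 9.
Hence |u² − 16| ≤ 9|u + 4|, which is < ϵ once |u + 4| < ϵ/9.
Take δ = min(1, ϵ/9). If 0 < |u + 4| < δ then both bounds hold and |u² − 16| ≤ 9|u + 4| < 9·(ϵ/9) = ϵ.

δ = min(1, ϵ/9)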